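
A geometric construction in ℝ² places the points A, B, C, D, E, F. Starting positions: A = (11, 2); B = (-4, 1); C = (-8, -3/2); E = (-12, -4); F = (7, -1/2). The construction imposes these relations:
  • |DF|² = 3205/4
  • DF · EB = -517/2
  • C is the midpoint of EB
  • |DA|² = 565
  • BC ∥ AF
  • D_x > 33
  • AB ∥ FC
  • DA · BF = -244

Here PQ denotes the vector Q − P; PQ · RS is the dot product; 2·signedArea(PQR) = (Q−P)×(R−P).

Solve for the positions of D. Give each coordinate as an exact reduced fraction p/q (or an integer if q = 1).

D = (34, 8)

1. D_x = 34  [DF · EB = -517/2 ∩ DA · BF = -244]
2. D_y = 8  [DF · EB = -517/2 ∩ DA · BF = -244]
   → D = (34, 8)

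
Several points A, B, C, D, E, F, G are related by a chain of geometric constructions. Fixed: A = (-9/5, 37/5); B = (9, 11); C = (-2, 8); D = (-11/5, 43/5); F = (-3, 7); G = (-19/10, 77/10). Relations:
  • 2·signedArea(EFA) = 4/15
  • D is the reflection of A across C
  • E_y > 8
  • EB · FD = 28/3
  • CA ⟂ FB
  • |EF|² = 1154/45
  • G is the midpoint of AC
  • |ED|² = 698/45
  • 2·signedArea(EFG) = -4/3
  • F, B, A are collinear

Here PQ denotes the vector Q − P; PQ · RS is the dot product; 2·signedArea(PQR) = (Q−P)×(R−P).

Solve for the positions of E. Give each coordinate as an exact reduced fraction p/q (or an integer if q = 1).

1. E_x = 26/15  [EB · FD = 28/3 ∩ 2·signedArea(EFG) = -4/3]
2. E_y = 44/5  [EB · FD = 28/3 ∩ 2·signedArea(EFG) = -4/3]
   → E = (26/15, 44/5)

E = (26/15, 44/5)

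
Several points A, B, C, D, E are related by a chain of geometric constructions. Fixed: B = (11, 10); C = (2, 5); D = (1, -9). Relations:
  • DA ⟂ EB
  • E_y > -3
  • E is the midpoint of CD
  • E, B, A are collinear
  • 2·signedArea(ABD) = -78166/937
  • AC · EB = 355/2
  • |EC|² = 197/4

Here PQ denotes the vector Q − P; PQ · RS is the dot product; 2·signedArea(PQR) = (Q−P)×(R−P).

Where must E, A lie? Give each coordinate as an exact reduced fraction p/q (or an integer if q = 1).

1. E_x = 3/2  [E is the midpoint of CD]
2. E_y = -2  [E is the midpoint of CD]
   → E = (3/2, -2)
3. A_x = -1967/937  [E, B, A are collinear ∩ DA ⟂ EB]
4. A_y = -6134/937  [E, B, A are collinear ∩ DA ⟂ EB]
   → A = (-1967/937, -6134/937)

A = (-1967/937, -6134/937)
E = (3/2, -2)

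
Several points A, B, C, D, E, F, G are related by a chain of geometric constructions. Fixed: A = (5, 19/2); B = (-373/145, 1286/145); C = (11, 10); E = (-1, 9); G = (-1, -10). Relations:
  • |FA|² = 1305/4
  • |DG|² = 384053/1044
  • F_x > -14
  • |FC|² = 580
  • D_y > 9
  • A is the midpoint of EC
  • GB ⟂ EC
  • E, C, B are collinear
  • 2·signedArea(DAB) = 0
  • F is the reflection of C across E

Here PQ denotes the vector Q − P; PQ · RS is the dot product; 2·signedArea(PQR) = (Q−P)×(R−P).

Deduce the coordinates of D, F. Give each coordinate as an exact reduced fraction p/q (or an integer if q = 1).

1. D_x = 69/145  [line 183/290·x + -1098/145·y + 19947/290 = 0 ∩ |DG|² = 384053/1044]
2. D_y = 7937/870  [line 183/290·x + -1098/145·y + 19947/290 = 0 ∩ |DG|² = 384053/1044]
   → D = (69/145, 7937/870)
3. F_x = -13  [F is the reflection of C across E]
4. F_y = 8  [F is the reflection of C across E]
   → F = (-13, 8)

D = (69/145, 7937/870)
F = (-13, 8)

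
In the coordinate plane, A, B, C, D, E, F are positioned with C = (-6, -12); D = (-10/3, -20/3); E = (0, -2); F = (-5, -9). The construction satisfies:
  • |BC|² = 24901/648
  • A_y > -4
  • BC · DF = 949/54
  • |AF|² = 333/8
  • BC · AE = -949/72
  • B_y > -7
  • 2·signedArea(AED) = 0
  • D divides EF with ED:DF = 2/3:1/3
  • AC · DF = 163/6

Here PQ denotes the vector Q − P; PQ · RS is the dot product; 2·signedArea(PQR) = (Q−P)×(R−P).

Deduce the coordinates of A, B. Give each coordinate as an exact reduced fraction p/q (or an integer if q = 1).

A = (-5/4, -15/4)
B = (-115/36, -233/36)

1. A_x = -5/4  [2·signedArea(AED) = 0 ∩ AC · DF = 163/6]
2. A_y = -15/4  [2·signedArea(AED) = 0 ∩ AC · DF = 163/6]
   → A = (-5/4, -15/4)
3. B_x = -115/36  [line 5/3·x + 7/3·y + 1103/54 = 0 ∩ |BC|² = 24901/648]
4. B_y = -233/36  [line 5/3·x + 7/3·y + 1103/54 = 0 ∩ |BC|² = 24901/648]
   → B = (-115/36, -233/36)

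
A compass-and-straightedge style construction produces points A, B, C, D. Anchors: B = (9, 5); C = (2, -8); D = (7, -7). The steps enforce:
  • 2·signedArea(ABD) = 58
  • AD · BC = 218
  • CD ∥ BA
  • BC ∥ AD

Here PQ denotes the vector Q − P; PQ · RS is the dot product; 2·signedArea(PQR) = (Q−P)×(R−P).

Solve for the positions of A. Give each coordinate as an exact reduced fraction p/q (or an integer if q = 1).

A = (14, 6)

1. A_x = 14  [BC ∥ AD ∩ CD ∥ BA]
2. A_y = 6  [BC ∥ AD ∩ CD ∥ BA]
   → A = (14, 6)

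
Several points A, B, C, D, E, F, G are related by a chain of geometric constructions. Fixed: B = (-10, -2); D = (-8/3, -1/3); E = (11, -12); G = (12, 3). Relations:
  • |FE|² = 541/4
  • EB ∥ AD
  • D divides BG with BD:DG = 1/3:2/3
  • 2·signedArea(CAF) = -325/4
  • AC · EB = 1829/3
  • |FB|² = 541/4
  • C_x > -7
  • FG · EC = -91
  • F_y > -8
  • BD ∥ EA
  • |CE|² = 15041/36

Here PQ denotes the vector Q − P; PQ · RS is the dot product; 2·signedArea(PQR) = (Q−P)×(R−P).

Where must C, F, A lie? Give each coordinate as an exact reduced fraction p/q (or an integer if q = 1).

A = (55/3, -31/3)
C = (-19/3, -7/6)
F = (1/2, -7)

1. A_x = 55/3  [EB ∥ AD ∩ BD ∥ EA]
2. A_y = -31/3  [EB ∥ AD ∩ BD ∥ EA]
   → A = (55/3, -31/3)
3. C_x = -19/3  [line -21·x + 10·y + -364/3 = 0 ∩ |CE|² = 15041/36]
4. C_y = -7/6  [line -21·x + 10·y + -364/3 = 0 ∩ |CE|² = 15041/36]
   → C = (-19/3, -7/6)
5. F_x = 1/2  [2·signedArea(CAF) = -325/4 ∩ FG · EC = -91]
6. F_y = -7  [2·signedArea(CAF) = -325/4 ∩ FG · EC = -91]
   → F = (1/2, -7)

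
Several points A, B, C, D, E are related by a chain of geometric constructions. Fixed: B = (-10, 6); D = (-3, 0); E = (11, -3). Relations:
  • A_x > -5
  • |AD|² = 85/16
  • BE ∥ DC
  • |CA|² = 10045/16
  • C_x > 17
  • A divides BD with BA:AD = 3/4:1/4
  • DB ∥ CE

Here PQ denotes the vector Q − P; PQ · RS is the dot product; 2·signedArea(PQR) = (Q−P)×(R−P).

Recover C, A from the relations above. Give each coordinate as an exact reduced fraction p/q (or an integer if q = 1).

A = (-19/4, 3/2)
C = (18, -9)

1. C_x = 18  [DB ∥ CE ∩ BE ∥ DC]
2. C_y = -9  [DB ∥ CE ∩ BE ∥ DC]
   → C = (18, -9)
3. A_x = -19/4  [A divides BD with BA:AD = 3/4:1/4]
4. A_y = 3/2  [A divides BD with BA:AD = 3/4:1/4]
   → A = (-19/4, 3/2)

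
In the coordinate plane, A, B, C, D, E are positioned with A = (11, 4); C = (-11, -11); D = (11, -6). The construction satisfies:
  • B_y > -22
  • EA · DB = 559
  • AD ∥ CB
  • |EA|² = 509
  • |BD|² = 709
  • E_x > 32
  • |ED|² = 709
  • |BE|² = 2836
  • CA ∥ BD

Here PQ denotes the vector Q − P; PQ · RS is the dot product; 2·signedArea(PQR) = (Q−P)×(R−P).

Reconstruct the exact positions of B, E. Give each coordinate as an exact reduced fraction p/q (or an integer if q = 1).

B = (-11, -21)
E = (33, 9)

1. B_x = -11  [CA ∥ BD ∩ AD ∥ CB]
2. B_y = -21  [CA ∥ BD ∩ AD ∥ CB]
   → B = (-11, -21)
3. E_x = 33  [line 22·x + 15·y + -861 = 0 ∩ |EA|² = 509]
4. E_y = 9  [line 22·x + 15·y + -861 = 0 ∩ |EA|² = 509]
   → E = (33, 9)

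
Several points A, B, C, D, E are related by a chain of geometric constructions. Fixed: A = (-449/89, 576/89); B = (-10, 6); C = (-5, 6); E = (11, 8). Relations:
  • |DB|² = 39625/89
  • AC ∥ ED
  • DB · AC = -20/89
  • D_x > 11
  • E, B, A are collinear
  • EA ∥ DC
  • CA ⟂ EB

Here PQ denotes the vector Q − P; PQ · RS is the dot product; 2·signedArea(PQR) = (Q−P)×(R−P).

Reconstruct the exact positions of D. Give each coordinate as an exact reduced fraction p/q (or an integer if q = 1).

1. D_x = 983/89  [EA ∥ DC ∩ AC ∥ ED]
2. D_y = 670/89  [EA ∥ DC ∩ AC ∥ ED]
   → D = (983/89, 670/89)

D = (983/89, 670/89)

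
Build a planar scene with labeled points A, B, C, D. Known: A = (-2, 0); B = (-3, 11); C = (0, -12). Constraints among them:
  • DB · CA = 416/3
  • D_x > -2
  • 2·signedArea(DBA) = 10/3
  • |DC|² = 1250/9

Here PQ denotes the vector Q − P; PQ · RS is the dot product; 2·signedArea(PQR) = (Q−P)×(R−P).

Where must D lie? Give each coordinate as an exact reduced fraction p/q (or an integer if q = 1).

D = (-5/3, -1/3)

1. D_x = -5/3  [2·signedArea(DBA) = 10/3 ∩ DB · CA = 416/3]
2. D_y = -1/3  [2·signedArea(DBA) = 10/3 ∩ DB · CA = 416/3]
   → D = (-5/3, -1/3)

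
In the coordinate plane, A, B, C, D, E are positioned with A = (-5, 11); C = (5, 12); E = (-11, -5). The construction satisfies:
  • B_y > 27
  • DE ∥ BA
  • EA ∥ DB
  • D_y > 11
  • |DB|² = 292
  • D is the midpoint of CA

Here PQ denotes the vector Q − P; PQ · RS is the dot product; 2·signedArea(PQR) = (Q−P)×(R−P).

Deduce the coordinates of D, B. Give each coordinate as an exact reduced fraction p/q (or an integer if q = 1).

B = (6, 55/2)
D = (0, 23/2)

1. D_x = 0  [D is the midpoint of CA]
2. D_y = 23/2  [D is the midpoint of CA]
   → D = (0, 23/2)
3. B_x = 6  [DE ∥ BA ∩ EA ∥ DB]
4. B_y = 55/2  [DE ∥ BA ∩ EA ∥ DB]
   → B = (6, 55/2)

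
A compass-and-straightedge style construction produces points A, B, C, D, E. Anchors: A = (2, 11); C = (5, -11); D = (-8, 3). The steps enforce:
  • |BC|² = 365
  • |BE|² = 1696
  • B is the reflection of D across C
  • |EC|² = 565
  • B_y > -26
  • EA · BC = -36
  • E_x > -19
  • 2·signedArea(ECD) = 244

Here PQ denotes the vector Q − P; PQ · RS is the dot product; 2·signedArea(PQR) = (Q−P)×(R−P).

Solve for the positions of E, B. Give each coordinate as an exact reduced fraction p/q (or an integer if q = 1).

B = (18, -25)
E = (-18, -5)

1. B_x = 18  [B is the reflection of D across C]
2. B_y = -25  [B is the reflection of D across C]
   → B = (18, -25)
3. E_x = -18  [EA · BC = -36 ∩ 2·signedArea(ECD) = 244]
4. E_y = -5  [EA · BC = -36 ∩ 2·signedArea(ECD) = 244]
   → E = (-18, -5)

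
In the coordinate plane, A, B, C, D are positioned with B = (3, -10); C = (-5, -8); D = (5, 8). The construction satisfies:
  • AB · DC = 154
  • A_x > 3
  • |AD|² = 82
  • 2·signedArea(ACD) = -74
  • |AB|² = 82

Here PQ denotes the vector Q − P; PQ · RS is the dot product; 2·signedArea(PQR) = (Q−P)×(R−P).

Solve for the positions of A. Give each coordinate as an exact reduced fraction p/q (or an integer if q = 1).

A = (4, -1)

1. A_x = 4  [2·signedArea(ACD) = -74 ∩ AB · DC = 154]
2. A_y = -1  [2·signedArea(ACD) = -74 ∩ AB · DC = 154]
   → A = (4, -1)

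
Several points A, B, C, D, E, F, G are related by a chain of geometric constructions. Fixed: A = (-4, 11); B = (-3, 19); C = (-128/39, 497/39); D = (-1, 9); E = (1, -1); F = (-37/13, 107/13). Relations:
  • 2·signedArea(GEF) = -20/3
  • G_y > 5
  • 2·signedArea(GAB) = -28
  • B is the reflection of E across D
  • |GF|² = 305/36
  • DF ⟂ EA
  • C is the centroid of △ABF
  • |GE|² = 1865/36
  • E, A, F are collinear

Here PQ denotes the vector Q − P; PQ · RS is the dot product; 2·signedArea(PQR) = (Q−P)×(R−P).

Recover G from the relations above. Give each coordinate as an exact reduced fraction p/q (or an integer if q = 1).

G = (-89/78, 229/39)

1. G_x = -89/78  [2·signedArea(GAB) = -28 ∩ 2·signedArea(GEF) = -20/3]
2. G_y = 229/39  [2·signedArea(GAB) = -28 ∩ 2·signedArea(GEF) = -20/3]
   → G = (-89/78, 229/39)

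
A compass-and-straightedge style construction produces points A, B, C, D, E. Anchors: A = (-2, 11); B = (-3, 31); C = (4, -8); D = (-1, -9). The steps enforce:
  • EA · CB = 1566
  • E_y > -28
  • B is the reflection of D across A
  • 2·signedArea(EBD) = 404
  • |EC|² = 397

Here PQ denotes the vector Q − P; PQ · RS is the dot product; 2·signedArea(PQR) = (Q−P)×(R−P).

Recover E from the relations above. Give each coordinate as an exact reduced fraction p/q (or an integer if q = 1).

E = (10, -27)

1. E_x = 10  [EA · CB = 1566 ∩ 2·signedArea(EBD) = 404]
2. E_y = -27  [EA · CB = 1566 ∩ 2·signedArea(EBD) = 404]
   → E = (10, -27)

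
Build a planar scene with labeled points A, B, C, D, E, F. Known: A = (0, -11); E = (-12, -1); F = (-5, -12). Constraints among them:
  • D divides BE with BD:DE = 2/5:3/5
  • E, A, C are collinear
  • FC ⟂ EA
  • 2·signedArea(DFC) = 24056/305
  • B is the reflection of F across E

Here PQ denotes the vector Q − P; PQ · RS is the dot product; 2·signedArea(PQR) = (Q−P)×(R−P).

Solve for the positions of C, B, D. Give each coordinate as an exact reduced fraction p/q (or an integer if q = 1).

1. C_x = -150/61  [E, A, C are collinear ∩ FC ⟂ EA]
2. C_y = -546/61  [E, A, C are collinear ∩ FC ⟂ EA]
   → C = (-150/61, -546/61)
3. B_x = -19  [B is the reflection of F across E]
4. B_y = 10  [B is the reflection of F across E]
   → B = (-19, 10)
5. D_x = -81/5  [D divides BE with BD:DE = 2/5:3/5]
6. D_y = 28/5  [D divides BE with BD:DE = 2/5:3/5]
   → D = (-81/5, 28/5)

B = (-19, 10)
C = (-150/61, -546/61)
D = (-81/5, 28/5)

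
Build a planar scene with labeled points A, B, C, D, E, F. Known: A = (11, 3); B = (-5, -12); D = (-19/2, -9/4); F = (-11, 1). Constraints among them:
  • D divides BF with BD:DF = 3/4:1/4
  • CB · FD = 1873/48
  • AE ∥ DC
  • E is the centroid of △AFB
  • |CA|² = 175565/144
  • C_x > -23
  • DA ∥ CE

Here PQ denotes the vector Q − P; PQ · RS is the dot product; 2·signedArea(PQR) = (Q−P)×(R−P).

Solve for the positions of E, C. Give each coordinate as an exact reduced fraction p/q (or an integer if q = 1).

C = (-133/6, -95/12)
E = (-5/3, -8/3)

1. E_x = -5/3  [E is the centroid of △AFB]
2. E_y = -8/3  [E is the centroid of △AFB]
   → E = (-5/3, -8/3)
3. C_x = -133/6  [DA ∥ CE ∩ AE ∥ DC]
4. C_y = -95/12  [DA ∥ CE ∩ AE ∥ DC]
   → C = (-133/6, -95/12)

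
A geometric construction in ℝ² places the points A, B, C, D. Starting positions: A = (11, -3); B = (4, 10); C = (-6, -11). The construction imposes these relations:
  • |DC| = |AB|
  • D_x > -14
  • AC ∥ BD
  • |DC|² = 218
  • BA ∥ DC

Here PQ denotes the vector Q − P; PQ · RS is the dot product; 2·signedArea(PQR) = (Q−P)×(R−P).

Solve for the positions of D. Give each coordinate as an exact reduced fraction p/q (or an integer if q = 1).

1. D_x = -13  [BA ∥ DC ∩ AC ∥ BD]
2. D_y = 2  [BA ∥ DC ∩ AC ∥ BD]
   → D = (-13, 2)

D = (-13, 2)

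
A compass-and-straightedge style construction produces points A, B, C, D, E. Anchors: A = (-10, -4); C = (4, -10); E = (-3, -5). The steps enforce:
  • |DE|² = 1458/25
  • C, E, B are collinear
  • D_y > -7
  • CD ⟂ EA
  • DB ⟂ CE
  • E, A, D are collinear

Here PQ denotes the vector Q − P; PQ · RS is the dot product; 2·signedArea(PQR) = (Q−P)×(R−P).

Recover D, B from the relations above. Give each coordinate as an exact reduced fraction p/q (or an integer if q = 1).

B = (2328/925, -1654/185)
D = (114/25, -152/25)

1. D_x = 114/25  [E, A, D are collinear ∩ CD ⟂ EA]
2. D_y = -152/25  [E, A, D are collinear ∩ CD ⟂ EA]
   → D = (114/25, -152/25)
3. B_x = 2328/925  [C, E, B are collinear ∩ DB ⟂ CE]
4. B_y = -1654/185  [C, E, B are collinear ∩ DB ⟂ CE]
   → B = (2328/925, -1654/185)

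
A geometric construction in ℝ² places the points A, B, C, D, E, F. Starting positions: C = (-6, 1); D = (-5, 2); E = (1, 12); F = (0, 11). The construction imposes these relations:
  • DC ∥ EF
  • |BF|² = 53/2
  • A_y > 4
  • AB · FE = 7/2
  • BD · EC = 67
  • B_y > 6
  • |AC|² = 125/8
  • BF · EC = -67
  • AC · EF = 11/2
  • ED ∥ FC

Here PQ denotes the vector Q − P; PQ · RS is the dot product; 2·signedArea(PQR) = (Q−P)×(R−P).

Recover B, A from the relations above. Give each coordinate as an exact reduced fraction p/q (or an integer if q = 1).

1. A_x = -15/4  [line 1·x + 1·y + -1/2 = 0 ∩ |AC|² = 125/8]
2. A_y = 17/4  [line 1·x + 1·y + -1/2 = 0 ∩ |AC|² = 125/8]
   → A = (-15/4, 17/4)
3. B_x = -5/2  [BF · EC = -67 ∩ AB · FE = 7/2]
4. B_y = 13/2  [BF · EC = -67 ∩ AB · FE = 7/2]
   → B = (-5/2, 13/2)

A = (-15/4, 17/4)
B = (-5/2, 13/2)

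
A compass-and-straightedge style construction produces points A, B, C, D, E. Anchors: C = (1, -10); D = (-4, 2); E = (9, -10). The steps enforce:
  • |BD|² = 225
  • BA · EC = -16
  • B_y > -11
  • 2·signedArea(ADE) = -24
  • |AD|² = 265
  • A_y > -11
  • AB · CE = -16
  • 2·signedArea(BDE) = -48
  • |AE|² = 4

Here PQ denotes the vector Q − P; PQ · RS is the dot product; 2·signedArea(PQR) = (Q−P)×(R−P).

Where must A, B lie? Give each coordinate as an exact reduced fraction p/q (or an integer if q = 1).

A = (7, -10)
B = (5, -10)

1. A_x = 7  [line 12·x + 13·y + 46 = 0 ∩ |AE|² = 4]
2. A_y = -10  [line 12·x + 13·y + 46 = 0 ∩ |AE|² = 4]
   → A = (7, -10)
3. B_x = 5  [BA · EC = -16 ∩ 2·signedArea(BDE) = -48]
4. B_y = -10  [BA · EC = -16 ∩ 2·signedArea(BDE) = -48]
   → B = (5, -10)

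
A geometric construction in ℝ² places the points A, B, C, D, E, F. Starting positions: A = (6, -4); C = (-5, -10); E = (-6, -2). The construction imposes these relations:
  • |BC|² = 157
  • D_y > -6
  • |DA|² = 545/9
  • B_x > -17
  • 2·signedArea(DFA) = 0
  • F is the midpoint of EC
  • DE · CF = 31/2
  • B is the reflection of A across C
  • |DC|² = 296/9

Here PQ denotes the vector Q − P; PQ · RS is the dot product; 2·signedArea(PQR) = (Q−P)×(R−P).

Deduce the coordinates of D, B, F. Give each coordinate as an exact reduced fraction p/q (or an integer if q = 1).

1. B_x = -16  [B is the reflection of A across C]
2. B_y = -16  [B is the reflection of A across C]
   → B = (-16, -16)
3. F_x = -11/2  [F is the midpoint of EC]
4. F_y = -6  [F is the midpoint of EC]
   → F = (-11/2, -6)
5. D_x = -5/3  [2·signedArea(DFA) = 0 ∩ DE · CF = 31/2]
6. D_y = -16/3  [2·signedArea(DFA) = 0 ∩ DE · CF = 31/2]
   → D = (-5/3, -16/3)

B = (-16, -16)
D = (-5/3, -16/3)
F = (-11/2, -6)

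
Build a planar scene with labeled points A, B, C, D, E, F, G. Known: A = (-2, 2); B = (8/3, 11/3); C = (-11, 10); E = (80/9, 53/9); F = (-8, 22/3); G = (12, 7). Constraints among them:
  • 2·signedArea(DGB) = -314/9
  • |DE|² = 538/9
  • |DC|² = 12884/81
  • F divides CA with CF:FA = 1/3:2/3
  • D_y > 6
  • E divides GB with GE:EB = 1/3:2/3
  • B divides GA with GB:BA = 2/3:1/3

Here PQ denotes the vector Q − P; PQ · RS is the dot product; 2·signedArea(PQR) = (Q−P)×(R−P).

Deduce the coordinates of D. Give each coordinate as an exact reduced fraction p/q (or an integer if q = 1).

1. D_x = 11/9  [line 10/3·x + -28/3·y + 542/9 = 0 ∩ |DC|² = 12884/81]
2. D_y = 62/9  [line 10/3·x + -28/3·y + 542/9 = 0 ∩ |DC|² = 12884/81]
   → D = (11/9, 62/9)

D = (11/9, 62/9)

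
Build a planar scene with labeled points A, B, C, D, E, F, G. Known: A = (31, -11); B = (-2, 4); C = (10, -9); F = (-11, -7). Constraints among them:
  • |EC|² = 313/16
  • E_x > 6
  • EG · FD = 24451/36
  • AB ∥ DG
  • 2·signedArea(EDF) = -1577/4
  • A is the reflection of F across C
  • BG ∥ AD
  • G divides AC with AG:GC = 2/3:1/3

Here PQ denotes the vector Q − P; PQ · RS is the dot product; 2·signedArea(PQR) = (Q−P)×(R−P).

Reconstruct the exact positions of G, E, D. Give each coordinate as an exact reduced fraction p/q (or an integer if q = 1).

D = (50, -74/3)
E = (7, -23/4)
G = (17, -29/3)

1. G_x = 17  [G divides AC with AG:GC = 2/3:1/3]
2. G_y = -29/3  [G divides AC with AG:GC = 2/3:1/3]
   → G = (17, -29/3)
3. D_x = 50  [AB ∥ DG ∩ BG ∥ AD]
4. D_y = -74/3  [AB ∥ DG ∩ BG ∥ AD]
   → D = (50, -74/3)
5. E_x = 7  [EG · FD = 24451/36 ∩ 2·signedArea(EDF) = -1577/4]
6. E_y = -23/4  [EG · FD = 24451/36 ∩ 2·signedArea(EDF) = -1577/4]
   → E = (7, -23/4)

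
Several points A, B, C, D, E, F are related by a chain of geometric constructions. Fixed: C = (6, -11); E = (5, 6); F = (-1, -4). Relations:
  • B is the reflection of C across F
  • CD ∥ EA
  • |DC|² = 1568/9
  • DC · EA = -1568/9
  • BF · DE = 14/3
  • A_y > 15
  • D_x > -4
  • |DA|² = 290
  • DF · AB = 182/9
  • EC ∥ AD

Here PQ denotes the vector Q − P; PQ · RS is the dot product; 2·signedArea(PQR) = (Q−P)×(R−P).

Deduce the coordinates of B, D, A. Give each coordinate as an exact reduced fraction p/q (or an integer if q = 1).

A = (-13/3, 46/3)
B = (-8, 3)
D = (-10/3, -5/3)

1. B_x = -8  [B is the reflection of C across F]
2. B_y = 3  [B is the reflection of C across F]
   → B = (-8, 3)
3. D_x = -10/3  [line -7·x + 7·y + -35/3 = 0 ∩ |DC|² = 1568/9]
4. D_y = -5/3  [line -7·x + 7·y + -35/3 = 0 ∩ |DC|² = 1568/9]
   → D = (-10/3, -5/3)
5. A_x = -13/3  [DF · AB = 182/9 ∩ EC ∥ AD]
6. A_y = 46/3  [DF · AB = 182/9 ∩ EC ∥ AD]
   → A = (-13/3, 46/3)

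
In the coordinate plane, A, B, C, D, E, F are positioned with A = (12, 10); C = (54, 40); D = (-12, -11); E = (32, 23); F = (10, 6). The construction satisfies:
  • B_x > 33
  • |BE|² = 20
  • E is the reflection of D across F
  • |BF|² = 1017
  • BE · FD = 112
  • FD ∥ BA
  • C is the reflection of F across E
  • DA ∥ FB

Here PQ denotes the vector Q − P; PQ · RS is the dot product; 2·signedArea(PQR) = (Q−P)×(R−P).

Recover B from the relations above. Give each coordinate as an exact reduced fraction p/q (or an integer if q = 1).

1. B_x = 34  [FD ∥ BA ∩ DA ∥ FB]
2. B_y = 27  [FD ∥ BA ∩ DA ∥ FB]
   → B = (34, 27)

B = (34, 27)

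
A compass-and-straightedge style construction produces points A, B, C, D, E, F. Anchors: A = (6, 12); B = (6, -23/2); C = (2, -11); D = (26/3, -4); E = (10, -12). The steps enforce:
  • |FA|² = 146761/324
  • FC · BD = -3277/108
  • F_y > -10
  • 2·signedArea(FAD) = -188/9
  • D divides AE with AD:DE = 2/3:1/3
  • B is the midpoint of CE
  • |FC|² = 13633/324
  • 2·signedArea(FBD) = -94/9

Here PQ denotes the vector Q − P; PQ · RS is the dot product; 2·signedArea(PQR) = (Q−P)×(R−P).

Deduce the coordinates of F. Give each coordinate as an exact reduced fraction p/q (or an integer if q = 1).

1. F_x = 74/9  [2·signedArea(FBD) = -94/9 ∩ 2·signedArea(FAD) = -188/9]
2. F_y = -55/6  [2·signedArea(FBD) = -94/9 ∩ 2·signedArea(FAD) = -188/9]
   → F = (74/9, -55/6)

F = (74/9, -55/6)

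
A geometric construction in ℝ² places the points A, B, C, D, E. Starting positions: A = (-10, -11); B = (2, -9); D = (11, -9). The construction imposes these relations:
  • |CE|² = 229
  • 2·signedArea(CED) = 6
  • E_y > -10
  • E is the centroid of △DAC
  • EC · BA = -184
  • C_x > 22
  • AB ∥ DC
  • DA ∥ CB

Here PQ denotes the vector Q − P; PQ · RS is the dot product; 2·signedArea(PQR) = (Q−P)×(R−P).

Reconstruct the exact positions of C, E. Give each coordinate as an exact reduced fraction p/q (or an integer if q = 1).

C = (23, -7)
E = (8, -9)

1. C_x = 23  [DA ∥ CB ∩ AB ∥ DC]
2. C_y = -7  [DA ∥ CB ∩ AB ∥ DC]
   → C = (23, -7)
3. E_x = 8  [E is the centroid of △DAC]
4. E_y = -9  [E is the centroid of △DAC]
   → E = (8, -9)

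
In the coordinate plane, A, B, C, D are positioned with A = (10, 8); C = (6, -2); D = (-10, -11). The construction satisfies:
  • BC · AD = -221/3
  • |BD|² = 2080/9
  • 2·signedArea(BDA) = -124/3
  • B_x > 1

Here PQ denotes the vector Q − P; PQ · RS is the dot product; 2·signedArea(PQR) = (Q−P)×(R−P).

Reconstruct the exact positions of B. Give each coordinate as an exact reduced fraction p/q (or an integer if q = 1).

1. B_x = 2  [2·signedArea(BDA) = -124/3 ∩ BC · AD = -221/3]
2. B_y = -5/3  [2·signedArea(BDA) = -124/3 ∩ BC · AD = -221/3]
   → B = (2, -5/3)

B = (2, -5/3)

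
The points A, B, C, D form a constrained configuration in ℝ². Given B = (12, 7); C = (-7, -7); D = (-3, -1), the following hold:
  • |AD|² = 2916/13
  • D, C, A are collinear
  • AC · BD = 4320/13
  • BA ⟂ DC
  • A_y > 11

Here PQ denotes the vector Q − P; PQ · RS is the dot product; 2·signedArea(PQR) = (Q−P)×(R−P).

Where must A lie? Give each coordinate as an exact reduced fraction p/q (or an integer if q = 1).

A = (69/13, 149/13)

1. A_x = 69/13  [D, C, A are collinear ∩ BA ⟂ DC]
2. A_y = 149/13  [D, C, A are collinear ∩ BA ⟂ DC]
   → A = (69/13, 149/13)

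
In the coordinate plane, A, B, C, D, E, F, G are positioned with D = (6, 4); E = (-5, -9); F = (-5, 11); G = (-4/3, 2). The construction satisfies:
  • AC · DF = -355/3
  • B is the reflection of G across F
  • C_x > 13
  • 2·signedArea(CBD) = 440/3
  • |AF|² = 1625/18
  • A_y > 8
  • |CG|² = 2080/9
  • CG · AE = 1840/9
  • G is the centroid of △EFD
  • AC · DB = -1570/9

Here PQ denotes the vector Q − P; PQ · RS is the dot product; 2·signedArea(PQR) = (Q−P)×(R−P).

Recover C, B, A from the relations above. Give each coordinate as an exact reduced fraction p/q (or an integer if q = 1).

A = (25/6, 17/2)
B = (-26/3, 20)
C = (40/3, 6)

1. B_x = -26/3  [B is the reflection of G across F]
2. B_y = 20  [B is the reflection of G across F]
   → B = (-26/3, 20)
3. C_x = 40/3  [line 16·x + 44/3·y + -904/3 = 0 ∩ |CG|² = 2080/9]
4. C_y = 6  [line 16·x + 44/3·y + -904/3 = 0 ∩ |CG|² = 2080/9]
   → C = (40/3, 6)
5. A_x = 25/6  [CG · AE = 1840/9 ∩ AC · DF = -355/3]
6. A_y = 17/2  [CG · AE = 1840/9 ∩ AC · DF = -355/3]
   → A = (25/6, 17/2)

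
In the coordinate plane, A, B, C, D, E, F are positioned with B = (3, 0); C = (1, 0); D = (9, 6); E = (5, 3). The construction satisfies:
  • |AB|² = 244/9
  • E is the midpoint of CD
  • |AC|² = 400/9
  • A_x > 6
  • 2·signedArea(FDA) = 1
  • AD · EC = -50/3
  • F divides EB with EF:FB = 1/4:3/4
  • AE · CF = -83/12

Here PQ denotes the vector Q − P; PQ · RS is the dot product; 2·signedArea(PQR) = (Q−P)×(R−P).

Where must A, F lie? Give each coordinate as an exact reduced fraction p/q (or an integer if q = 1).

A = (19/3, 4)
F = (9/2, 9/4)

1. A_x = 19/3  [line 4·x + 3·y + -112/3 = 0 ∩ |AC|² = 400/9]
2. A_y = 4  [line 4·x + 3·y + -112/3 = 0 ∩ |AC|² = 400/9]
   → A = (19/3, 4)
3. F_x = 9/2  [F divides EB with EF:FB = 1/4:3/4]
4. F_y = 9/4  [F divides EB with EF:FB = 1/4:3/4]
   → F = (9/2, 9/4)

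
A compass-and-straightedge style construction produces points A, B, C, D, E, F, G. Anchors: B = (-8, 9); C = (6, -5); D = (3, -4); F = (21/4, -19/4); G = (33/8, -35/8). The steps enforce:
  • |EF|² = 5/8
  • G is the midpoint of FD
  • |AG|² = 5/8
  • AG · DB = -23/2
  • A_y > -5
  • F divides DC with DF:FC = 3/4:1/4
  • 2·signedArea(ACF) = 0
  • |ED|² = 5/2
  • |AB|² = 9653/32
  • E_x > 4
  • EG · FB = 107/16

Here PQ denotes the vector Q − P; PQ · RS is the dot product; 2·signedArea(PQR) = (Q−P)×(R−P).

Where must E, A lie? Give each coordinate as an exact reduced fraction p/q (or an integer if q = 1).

1. E_x = 9/2  [line 53/4·x + -55/4·y + -243/2 = 0 ∩ |ED|² = 5/2]
2. E_y = -9/2  [line 53/4·x + -55/4·y + -243/2 = 0 ∩ |ED|² = 5/2]
   → E = (9/2, -9/2)
3. A_x = 27/8  [2·signedArea(ACF) = 0 ∩ AG · DB = -23/2]
4. A_y = -33/8  [2·signedArea(ACF) = 0 ∩ AG · DB = -23/2]
   → A = (27/8, -33/8)

A = (27/8, -33/8)
E = (9/2, -9/2)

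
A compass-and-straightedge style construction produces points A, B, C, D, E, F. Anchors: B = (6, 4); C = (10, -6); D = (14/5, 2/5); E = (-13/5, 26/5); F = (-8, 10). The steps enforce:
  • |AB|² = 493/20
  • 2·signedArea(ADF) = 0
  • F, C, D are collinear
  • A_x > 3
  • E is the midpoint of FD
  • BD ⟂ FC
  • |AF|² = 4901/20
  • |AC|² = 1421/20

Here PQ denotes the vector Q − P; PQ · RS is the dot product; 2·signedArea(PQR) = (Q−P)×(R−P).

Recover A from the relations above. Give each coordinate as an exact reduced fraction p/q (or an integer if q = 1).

A = (37/10, -2/5)

1. A_x = 37/10  [line -48/5·x + -54/5·y + 156/5 = 0 ∩ |AF|² = 4901/20]
2. A_y = -2/5  [line -48/5·x + -54/5·y + 156/5 = 0 ∩ |AF|² = 4901/20]
   → A = (37/10, -2/5)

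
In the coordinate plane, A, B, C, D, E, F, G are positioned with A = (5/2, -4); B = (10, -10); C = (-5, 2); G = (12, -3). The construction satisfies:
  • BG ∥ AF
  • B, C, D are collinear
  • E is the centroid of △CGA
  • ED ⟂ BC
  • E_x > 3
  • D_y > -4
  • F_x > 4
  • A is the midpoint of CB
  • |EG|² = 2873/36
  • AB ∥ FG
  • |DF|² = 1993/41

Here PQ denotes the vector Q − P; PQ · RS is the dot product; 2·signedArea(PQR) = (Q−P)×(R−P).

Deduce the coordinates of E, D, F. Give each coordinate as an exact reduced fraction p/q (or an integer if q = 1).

D = (145/82, -140/41)
E = (19/6, -5/3)
F = (9/2, 3)

1. E_x = 19/6  [E is the centroid of △CGA]
2. E_y = -5/3  [E is the centroid of △CGA]
   → E = (19/6, -5/3)
3. D_x = 145/82  [B, C, D are collinear ∩ ED ⟂ BC]
4. D_y = -140/41  [B, C, D are collinear ∩ ED ⟂ BC]
   → D = (145/82, -140/41)
5. F_x = 9/2  [AB ∥ FG ∩ BG ∥ AF]
6. F_y = 3  [AB ∥ FG ∩ BG ∥ AF]
   → F = (9/2, 3)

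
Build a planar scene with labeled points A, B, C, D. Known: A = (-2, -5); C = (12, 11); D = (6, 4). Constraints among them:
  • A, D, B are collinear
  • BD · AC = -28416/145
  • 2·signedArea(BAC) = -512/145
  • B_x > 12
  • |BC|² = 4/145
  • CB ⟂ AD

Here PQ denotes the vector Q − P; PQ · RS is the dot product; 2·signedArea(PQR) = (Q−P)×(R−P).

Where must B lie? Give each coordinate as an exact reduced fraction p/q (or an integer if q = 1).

1. B_x = 1758/145  [A, D, B are collinear ∩ CB ⟂ AD]
2. B_y = 1579/145  [A, D, B are collinear ∩ CB ⟂ AD]
   → B = (1758/145, 1579/145)

B = (1758/145, 1579/145)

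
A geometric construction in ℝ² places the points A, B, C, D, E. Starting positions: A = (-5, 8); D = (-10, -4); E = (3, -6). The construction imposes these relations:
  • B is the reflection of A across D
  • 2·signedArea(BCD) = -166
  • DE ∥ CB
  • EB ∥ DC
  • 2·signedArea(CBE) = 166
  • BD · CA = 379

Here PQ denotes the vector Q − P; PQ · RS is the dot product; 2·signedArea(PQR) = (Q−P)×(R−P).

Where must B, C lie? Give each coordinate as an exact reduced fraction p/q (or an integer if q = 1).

1. B_x = -15  [B is the reflection of A across D]
2. B_y = -16  [B is the reflection of A across D]
   → B = (-15, -16)
3. C_x = -28  [DE ∥ CB ∩ EB ∥ DC]
4. C_y = -14  [DE ∥ CB ∩ EB ∥ DC]
   → C = (-28, -14)

B = (-15, -16)
C = (-28, -14)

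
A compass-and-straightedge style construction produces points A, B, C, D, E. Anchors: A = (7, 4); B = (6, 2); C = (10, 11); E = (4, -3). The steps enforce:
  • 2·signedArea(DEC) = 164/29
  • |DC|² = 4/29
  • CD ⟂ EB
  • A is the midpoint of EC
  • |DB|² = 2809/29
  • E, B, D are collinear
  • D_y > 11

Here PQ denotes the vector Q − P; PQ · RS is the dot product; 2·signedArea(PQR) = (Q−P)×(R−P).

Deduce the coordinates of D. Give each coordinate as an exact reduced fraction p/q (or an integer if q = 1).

1. D_x = 280/29  [E, B, D are collinear ∩ CD ⟂ EB]
2. D_y = 323/29  [E, B, D are collinear ∩ CD ⟂ EB]
   → D = (280/29, 323/29)

D = (280/29, 323/29)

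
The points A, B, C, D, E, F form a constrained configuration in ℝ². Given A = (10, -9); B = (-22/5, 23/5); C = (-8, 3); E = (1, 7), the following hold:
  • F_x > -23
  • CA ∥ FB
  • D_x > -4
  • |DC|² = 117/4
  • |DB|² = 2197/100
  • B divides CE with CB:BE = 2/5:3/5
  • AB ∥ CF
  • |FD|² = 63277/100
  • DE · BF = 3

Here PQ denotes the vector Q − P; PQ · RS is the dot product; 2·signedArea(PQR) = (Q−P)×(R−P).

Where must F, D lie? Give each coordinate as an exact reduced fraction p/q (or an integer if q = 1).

1. F_x = -112/5  [CA ∥ FB ∩ AB ∥ CF]
2. F_y = 83/5  [CA ∥ FB ∩ AB ∥ CF]
   → F = (-112/5, 83/5)
3. D_x = -7/2  [line 18·x + -12·y + 63 = 0 ∩ |DC|² = 117/4]
4. D_y = 0  [line 18·x + -12·y + 63 = 0 ∩ |DC|² = 117/4]
   → D = (-7/2, 0)

D = (-7/2, 0)
F = (-112/5, 83/5)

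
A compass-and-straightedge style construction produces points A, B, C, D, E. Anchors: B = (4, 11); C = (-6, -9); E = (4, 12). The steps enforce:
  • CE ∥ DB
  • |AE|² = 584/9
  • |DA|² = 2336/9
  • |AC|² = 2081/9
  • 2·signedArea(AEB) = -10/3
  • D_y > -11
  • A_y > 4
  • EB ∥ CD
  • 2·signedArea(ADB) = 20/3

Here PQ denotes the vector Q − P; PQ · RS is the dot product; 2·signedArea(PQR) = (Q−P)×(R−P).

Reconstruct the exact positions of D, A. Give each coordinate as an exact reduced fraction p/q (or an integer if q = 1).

1. D_x = -6  [CE ∥ DB ∩ EB ∥ CD]
2. D_y = -10  [CE ∥ DB ∩ EB ∥ CD]
   → D = (-6, -10)
3. A_x = 2/3  [2·signedArea(ADB) = 20/3 ∩ 2·signedArea(AEB) = -10/3]
4. A_y = 14/3  [2·signedArea(ADB) = 20/3 ∩ 2·signedArea(AEB) = -10/3]
   → A = (2/3, 14/3)

A = (2/3, 14/3)
D = (-6, -10)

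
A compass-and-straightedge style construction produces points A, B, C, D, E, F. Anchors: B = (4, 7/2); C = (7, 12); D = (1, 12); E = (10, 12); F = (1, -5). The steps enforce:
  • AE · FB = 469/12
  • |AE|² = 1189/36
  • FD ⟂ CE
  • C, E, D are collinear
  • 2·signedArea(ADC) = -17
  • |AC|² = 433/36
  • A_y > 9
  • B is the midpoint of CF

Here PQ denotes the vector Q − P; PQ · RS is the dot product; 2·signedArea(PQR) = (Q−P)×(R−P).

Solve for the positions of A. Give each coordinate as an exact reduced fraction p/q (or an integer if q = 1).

1. A_x = 5  [2·signedArea(ADC) = -17 ∩ AE · FB = 469/12]
2. A_y = 55/6  [2·signedArea(ADC) = -17 ∩ AE · FB = 469/12]
   → A = (5, 55/6)

A = (5, 55/6)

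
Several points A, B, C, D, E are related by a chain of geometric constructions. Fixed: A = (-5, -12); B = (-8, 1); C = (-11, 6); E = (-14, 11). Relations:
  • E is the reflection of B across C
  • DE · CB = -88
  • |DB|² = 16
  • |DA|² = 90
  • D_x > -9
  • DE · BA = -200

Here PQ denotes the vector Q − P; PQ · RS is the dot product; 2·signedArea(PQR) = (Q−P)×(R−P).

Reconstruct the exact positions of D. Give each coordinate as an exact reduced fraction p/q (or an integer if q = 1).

1. D_x = -8  [DE · BA = -200 ∩ DE · CB = -88]
2. D_y = -3  [DE · BA = -200 ∩ DE · CB = -88]
   → D = (-8, -3)

D = (-8, -3)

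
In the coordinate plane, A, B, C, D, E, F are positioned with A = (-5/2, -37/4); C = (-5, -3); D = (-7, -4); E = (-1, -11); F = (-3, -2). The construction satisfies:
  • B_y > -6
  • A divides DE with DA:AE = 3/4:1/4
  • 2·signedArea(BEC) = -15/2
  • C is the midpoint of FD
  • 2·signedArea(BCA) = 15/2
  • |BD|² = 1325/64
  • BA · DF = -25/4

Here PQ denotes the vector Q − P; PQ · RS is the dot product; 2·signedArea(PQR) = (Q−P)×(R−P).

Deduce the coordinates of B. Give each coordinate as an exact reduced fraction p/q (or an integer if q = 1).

1. B_x = -11/4  [2·signedArea(BEC) = -15/2 ∩ 2·signedArea(BCA) = 15/2]
2. B_y = -45/8  [2·signedArea(BEC) = -15/2 ∩ 2·signedArea(BCA) = 15/2]
   → B = (-11/4, -45/8)

B = (-11/4, -45/8)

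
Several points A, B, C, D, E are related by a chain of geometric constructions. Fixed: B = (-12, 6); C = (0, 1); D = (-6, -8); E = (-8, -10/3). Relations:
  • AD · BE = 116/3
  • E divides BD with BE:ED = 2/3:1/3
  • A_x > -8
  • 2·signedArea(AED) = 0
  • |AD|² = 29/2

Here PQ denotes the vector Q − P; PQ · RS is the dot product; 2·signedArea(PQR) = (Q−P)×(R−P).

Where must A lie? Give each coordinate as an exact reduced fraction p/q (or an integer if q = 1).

A = (-15/2, -9/2)

1. A_x = -15/2  [2·signedArea(AED) = 0 ∩ AD · BE = 116/3]
2. A_y = -9/2  [2·signedArea(AED) = 0 ∩ AD · BE = 116/3]
   → A = (-15/2, -9/2)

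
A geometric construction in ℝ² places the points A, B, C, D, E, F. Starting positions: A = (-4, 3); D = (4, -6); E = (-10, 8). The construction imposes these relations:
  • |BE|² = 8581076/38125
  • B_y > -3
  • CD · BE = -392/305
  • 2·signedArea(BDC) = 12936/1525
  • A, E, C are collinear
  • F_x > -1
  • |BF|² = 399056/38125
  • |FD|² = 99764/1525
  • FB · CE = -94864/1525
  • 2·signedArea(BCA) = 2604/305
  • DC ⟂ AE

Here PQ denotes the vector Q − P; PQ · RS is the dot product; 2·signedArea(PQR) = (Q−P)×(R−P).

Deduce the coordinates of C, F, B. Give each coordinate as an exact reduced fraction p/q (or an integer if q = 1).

1. C_x = 314/61  [A, E, C are collinear ∩ DC ⟂ AE]
2. C_y = -282/61  [A, E, C are collinear ∩ DC ⟂ AE]
   → C = (314/61, -282/61)
3. B_x = 1606/1525  [2·signedArea(BDC) = 12936/1525 ∩ 2·signedArea(BCA) = 2604/305]
4. B_y = -654/305  [2·signedArea(BDC) = 12936/1525 ∩ 2·signedArea(BCA) = 2604/305]
   → B = (1606/1525, -654/305)
5. F_x = -278/305  [line 924/61·x + -770/61·y + 5852/305 = 0 ∩ |FD|² = 99764/1525]
6. F_y = 26/61  [line 924/61·x + -770/61·y + 5852/305 = 0 ∩ |FD|² = 99764/1525]
   → F = (-278/305, 26/61)

B = (1606/1525, -654/305)
C = (314/61, -282/61)
F = (-278/305, 26/61)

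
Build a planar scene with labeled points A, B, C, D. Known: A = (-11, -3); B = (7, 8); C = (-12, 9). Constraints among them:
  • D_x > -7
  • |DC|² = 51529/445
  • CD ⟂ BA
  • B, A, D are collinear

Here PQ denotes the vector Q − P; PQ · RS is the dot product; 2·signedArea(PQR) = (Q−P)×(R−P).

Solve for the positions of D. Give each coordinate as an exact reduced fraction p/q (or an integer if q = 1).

1. D_x = -2843/445  [B, A, D are collinear ∩ CD ⟂ BA]
2. D_y = -81/445  [B, A, D are collinear ∩ CD ⟂ BA]
   → D = (-2843/445, -81/445)

D = (-2843/445, -81/445)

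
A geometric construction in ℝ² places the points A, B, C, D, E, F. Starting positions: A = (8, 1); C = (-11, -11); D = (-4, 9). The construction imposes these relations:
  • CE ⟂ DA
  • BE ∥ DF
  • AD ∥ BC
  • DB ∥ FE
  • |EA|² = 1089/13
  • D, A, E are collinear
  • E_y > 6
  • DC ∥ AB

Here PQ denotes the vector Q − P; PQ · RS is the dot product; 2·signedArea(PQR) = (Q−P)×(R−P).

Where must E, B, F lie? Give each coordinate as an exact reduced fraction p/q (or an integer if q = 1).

1. E_x = 5/13  [D, A, E are collinear ∩ CE ⟂ DA]
2. E_y = 79/13  [D, A, E are collinear ∩ CE ⟂ DA]
   → E = (5/13, 79/13)
3. B_x = 1  [AD ∥ BC ∩ DC ∥ AB]
4. B_y = -19  [AD ∥ BC ∩ DC ∥ AB]
   → B = (1, -19)
5. F_x = -60/13  [DB ∥ FE ∩ BE ∥ DF]
6. F_y = 443/13  [DB ∥ FE ∩ BE ∥ DF]
   → F = (-60/13, 443/13)

B = (1, -19)
E = (5/13, 79/13)
F = (-60/13, 443/13)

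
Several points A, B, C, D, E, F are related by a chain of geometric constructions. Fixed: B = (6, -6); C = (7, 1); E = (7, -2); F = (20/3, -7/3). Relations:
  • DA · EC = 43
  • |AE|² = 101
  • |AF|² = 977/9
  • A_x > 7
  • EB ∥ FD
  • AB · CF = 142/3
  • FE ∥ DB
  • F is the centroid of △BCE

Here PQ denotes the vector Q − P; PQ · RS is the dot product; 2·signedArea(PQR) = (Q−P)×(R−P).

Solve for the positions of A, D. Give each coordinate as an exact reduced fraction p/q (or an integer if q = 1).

A = (8, 8)
D = (17/3, -19/3)

1. A_x = 8  [line 1/3·x + 10/3·y + -88/3 = 0 ∩ |AE|² = 101]
2. A_y = 8  [line 1/3·x + 10/3·y + -88/3 = 0 ∩ |AE|² = 101]
   → A = (8, 8)
3. D_x = 17/3  [FE ∥ DB ∩ EB ∥ FD]
4. D_y = -19/3  [FE ∥ DB ∩ EB ∥ FD]
   → D = (17/3, -19/3)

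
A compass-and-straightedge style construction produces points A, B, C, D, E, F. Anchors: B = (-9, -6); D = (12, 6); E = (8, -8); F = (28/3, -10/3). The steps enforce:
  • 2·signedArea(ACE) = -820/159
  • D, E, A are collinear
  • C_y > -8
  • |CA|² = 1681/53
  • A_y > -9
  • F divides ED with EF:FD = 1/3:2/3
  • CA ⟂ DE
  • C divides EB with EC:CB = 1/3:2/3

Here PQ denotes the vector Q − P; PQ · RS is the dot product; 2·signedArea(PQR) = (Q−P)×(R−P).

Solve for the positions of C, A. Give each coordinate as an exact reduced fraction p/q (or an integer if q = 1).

1. C_x = 7/3  [C divides EB with EC:CB = 1/3:2/3]
2. C_y = -22/3  [C divides EB with EC:CB = 1/3:2/3]
   → C = (7/3, -22/3)
3. A_x = 1232/159  [D, E, A are collinear ∩ CA ⟂ DE]
4. A_y = -1412/159  [D, E, A are collinear ∩ CA ⟂ DE]
   → A = (1232/159, -1412/159)

A = (1232/159, -1412/159)
C = (7/3, -22/3)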